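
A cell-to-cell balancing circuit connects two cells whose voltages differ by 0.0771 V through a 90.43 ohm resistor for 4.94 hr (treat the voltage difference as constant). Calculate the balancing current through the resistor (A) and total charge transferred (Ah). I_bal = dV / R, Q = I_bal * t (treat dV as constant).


I_bal = dV / R = 0.0771 / 90.43 = 8.5259e-04 A
Q = I_bal * t = 8.5259e-04 * 4.94 = 0.004212 Ah

I=8.5259e-04 A, Q=0.004212 Ah


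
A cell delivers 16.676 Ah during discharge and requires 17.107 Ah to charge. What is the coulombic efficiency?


eta_c = Q_dis / Q_chg * 100 = 16.676 / 17.107 * 100 = 97.48%

97.48%


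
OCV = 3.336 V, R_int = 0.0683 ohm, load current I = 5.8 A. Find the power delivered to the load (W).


Step 1: V_terminal = OCV - I*R = 3.336 - 5.8 * 0.0683 = 2.9399 V
Step 2: P_out = V_terminal * I = 2.9399 * 5.8 = 17.05 W

17.05 W


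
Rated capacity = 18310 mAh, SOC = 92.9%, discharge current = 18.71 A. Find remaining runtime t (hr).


Convert: C_total = 18310 mAh = 18.31 Ah
Step 1: remaining = SOC/100 * C_total = 92.9/100 * 18.31 = 17.01 Ah
Step 2: t = remaining / I = 17.01 / 18.71 = 0.9091 hr

0.9091 hr


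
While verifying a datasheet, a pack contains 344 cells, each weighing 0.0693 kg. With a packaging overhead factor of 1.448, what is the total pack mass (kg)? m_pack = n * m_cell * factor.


m_pack = n * m_cell * overhead = 344 * 0.0693 * 1.448 = 34.52 kg

34.52 kg


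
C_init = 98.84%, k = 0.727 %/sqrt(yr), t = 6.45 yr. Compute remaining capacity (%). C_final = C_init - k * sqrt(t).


Step 1: sqrt(6.45 yr) = 2.5397
Step 2: drop = 0.727 * 2.5397 = 1.8464
Step 3: C_final = 98.84 - 1.8464 = 96.99%

96.99%


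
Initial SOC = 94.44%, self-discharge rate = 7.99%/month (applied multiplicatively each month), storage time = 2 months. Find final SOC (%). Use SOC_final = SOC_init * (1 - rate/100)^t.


Monthly retention factor = 1 - 7.99/100 = 0.9201
Over 2 months: factor^2 = 0.84658
SOC_final = 94.44 * 0.84658 = 79.95%

79.95%


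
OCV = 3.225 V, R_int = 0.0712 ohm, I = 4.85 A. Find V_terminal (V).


V = OCV - I*R = 3.225 - 4.85 * 0.0712 = 2.880 V

2.880 V


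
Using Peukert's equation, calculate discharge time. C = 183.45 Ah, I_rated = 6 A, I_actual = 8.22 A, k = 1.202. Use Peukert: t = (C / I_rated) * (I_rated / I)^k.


Step 1: t_rated = C / I_rated = 183.45 / 6 = 30.575 hr
Step 2: ratio = 6 / 8.22 = 0.72993
Step 3: ratio^k = 0.72993^1.202 = 0.68496
Step 4: t = t_rated * ratio^k = 30.575 * 0.68496 = 20.94 hr

20.94 hr


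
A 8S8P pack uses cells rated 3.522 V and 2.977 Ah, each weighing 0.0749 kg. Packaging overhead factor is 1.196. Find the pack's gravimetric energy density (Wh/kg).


Step 1: V_pack = 8 * 3.522 = 28.176 V
Step 2: C_pack = 8 * 2.977 = 23.816 Ah
Step 3: E_pack = V_pack * C_pack = 28.176 * 23.816 = 671.04 Wh
Step 4: m_pack = 8 * 8 * 0.0749 * 1.196 = 5.7331 kg
Step 5: ED = E_pack / m_pack = 671.04 / 5.7331 = 117.0 Wh/kg

117.0 Wh/kg


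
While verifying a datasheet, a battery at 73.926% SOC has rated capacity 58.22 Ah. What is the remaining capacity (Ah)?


remaining = SOC / 100 * total = 73.926 / 100 * 58.22 = 43.04 Ah

43.04 Ah


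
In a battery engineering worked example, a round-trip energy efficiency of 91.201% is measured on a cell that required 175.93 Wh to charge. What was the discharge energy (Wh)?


E_dis = eta/100 * E_chg = 91.201/100 * 175.93 = 160.4 Wh

160.4 Wh


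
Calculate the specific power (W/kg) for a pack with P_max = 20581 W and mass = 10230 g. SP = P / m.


Convert: m = 10230 g = 10.23 kg
Specific power = 20581 W / 10.23 kg = 2012 W/kg

2012 W/kg


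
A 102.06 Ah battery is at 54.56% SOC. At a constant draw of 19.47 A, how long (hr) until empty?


Step 1: remaining = SOC/100 * C_total = 54.56/100 * 102.06 = 55.684 Ah
Step 2: t = remaining / I = 55.684 / 19.47 = 2.860 hr

2.860 hr


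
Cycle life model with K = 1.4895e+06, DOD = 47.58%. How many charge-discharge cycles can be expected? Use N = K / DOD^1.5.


DOD^1.5 = 328.2
N = K / DOD^1.5 = 1.4895e+06 / 328.2 = 4538

4538 cycles


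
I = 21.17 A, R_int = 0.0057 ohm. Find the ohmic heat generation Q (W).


I^2 = 448.17
Q = 448.17 * 0.0057 = 2.555 W

2.555 W


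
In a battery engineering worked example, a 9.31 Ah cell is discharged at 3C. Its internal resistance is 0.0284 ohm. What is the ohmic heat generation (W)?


Step 1: I = C_rate * capacity = 3 * 9.31 = 27.93 A
Step 2: Q = I^2 * R = 27.93^2 * 0.0284 = 780.08 * 0.0284 = 22.15 W

22.15 W


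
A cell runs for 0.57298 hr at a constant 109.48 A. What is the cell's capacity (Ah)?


C = I * t = 109.48 * 0.57298 = 62.73 Ah

62.73 Ah


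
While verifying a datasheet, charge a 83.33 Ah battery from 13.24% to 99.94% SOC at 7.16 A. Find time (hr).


delta_Ah = 83.33 * (99.94 - 13.24) / 100 = 72.247 Ah
t = delta_Ah / I = 72.247 / 7.16 = 10.09 hr

10.09 hr


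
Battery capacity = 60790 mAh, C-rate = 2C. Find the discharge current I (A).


Convert: capacity = 60790 mAh = 60.79 Ah
At 2C: I = 2 * 60.79 Ah = 121.58 A

121.58 A


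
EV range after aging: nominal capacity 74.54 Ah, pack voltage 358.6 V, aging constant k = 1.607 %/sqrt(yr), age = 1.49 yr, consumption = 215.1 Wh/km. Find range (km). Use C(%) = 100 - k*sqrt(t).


Step 1: capacity retention = 100 - 1.607 * sqrt(1.49) = 100 - 1.607 * 1.2207 = 98.038%
Step 2: C_now = 74.54 * 98.038/100 = 73.078 Ah
Step 3: E_pack = V * C_now = 358.6 * 73.078 = 26206 Wh
Step 4: range = E_pack / consumption = 26206 / 215.1 = 121.8 km

121.8 km


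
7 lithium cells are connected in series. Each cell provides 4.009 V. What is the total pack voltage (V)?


With 7 cells in series at 4.009 V each, V_pack = 28.063 V

28.063 V


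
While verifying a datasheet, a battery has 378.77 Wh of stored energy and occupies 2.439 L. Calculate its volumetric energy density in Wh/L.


ED = E / V = 378.77 / 2.439 = 155.3 Wh/L

155.3 Wh/L


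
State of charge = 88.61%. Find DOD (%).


DOD = 100 - SOC = 100 - 88.61 = 11.39%

11.39%


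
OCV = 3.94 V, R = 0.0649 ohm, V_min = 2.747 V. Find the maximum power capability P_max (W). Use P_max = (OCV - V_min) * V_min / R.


dV = OCV - V_min = 1.193 V (so I_max = dV / R)
P_max = dV * V_min / R = 1.193 * 2.747 / 0.0649 = 50.50 W

50.50 W


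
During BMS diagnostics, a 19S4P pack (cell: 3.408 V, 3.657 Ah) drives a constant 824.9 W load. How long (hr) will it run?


Step 1: E_pack = Ns * V_cell * Np * C_cell = 19 * 3.408 * 4 * 3.657 = 947.19 Wh
Step 2: t = E_pack / P = 947.19 / 824.9 = 1.148 hr

1.148 hr


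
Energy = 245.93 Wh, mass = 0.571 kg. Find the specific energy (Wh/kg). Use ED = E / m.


ED = E / m = 245.93 / 0.571 = 430.7 Wh/kg

430.7 Wh/kg


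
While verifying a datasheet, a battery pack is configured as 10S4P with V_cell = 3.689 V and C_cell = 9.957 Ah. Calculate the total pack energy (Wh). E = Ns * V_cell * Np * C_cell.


E = Ns * Vcell * Np * Ccell = 10 * 3.689 * 4 * 9.957 = 1469 Wh

1469 Wh


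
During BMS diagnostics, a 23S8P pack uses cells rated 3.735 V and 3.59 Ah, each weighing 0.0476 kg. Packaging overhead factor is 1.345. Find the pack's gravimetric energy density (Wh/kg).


Step 1: V_pack = 23 * 3.735 = 85.905 V
Step 2: C_pack = 8 * 3.59 = 28.72 Ah
Step 3: E_pack = V_pack * C_pack = 85.905 * 28.72 = 2467.2 Wh
Step 4: m_pack = 23 * 8 * 0.0476 * 1.345 = 11.78 kg
Step 5: ED = E_pack / m_pack = 2467.2 / 11.78 = 209.4 Wh/kg

209.4 Wh/kg


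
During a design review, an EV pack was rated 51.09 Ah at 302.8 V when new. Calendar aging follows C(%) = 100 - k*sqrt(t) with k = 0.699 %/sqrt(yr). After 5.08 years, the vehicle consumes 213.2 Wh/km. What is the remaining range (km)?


Step 1: capacity retention = 100 - 0.699 * sqrt(5.08) = 100 - 0.699 * 2.2539 = 98.425%
Step 2: C_now = 51.09 * 98.425/100 = 50.285 Ah
Step 3: E_pack = V * C_now = 302.8 * 50.285 = 15226 Wh
Step 4: range = E_pack / consumption = 15226 / 213.2 = 71.42 km

71.42 km


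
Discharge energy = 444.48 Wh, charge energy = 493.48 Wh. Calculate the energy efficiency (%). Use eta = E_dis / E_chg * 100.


eta_e = E_dis / E_chg * 100 = 444.48 / 493.48 * 100 = 90.07%

90.07%


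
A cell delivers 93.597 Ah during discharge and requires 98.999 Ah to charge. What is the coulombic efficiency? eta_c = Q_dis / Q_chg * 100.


eta_c = Q_dis / Q_chg * 100 = 93.597 / 98.999 * 100 = 94.54%

94.54%


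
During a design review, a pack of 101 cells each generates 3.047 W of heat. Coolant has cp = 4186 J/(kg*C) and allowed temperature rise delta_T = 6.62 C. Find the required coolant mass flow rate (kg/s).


Q_total = 101 * 3.047 = 307.75 W
m_dot = Q_total / (cp * dT) = 307.75 / (4186 * 6.62) = 0.01111 kg/s

0.01111 kg/s


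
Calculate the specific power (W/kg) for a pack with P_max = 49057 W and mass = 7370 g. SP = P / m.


Convert: m = 7370 g = 7.37 kg
Specific power = 49057 W / 7.37 kg = 6656 W/kg

6656 W/kg


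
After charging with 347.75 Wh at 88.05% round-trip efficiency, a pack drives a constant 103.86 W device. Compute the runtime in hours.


Step 1: E_discharge = eta/100 * E_charge = 88.05/100 * 347.75 = 306.19 Wh
Step 2: t = E_discharge / P = 306.19 / 103.86 = 2.948 hr

2.948 hr


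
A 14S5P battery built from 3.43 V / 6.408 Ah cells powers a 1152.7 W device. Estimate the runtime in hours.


Step 1: E_pack = Ns * V_cell * Np * C_cell = 14 * 3.43 * 5 * 6.408 = 1538.6 Wh
Step 2: t = E_pack / P = 1538.6 / 1152.7 = 1.335 hr

1.335 hr


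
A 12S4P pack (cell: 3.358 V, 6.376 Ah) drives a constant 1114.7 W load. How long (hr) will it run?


Step 1: E_pack = Ns * V_cell * Np * C_cell = 12 * 3.358 * 4 * 6.376 = 1027.7 Wh
Step 2: t = E_pack / P = 1027.7 / 1114.7 = 0.9220 hr

0.9220 hr


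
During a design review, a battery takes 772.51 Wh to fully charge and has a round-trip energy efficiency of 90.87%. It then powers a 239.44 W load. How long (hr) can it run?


Step 1: E_discharge = eta/100 * E_charge = 90.87/100 * 772.51 = 701.98 Wh
Step 2: t = E_discharge / P = 701.98 / 239.44 = 2.932 hr

2.932 hr


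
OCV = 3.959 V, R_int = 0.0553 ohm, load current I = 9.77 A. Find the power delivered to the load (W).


Step 1: V_terminal = OCV - I*R = 3.959 - 9.77 * 0.0553 = 3.4187 V
Step 2: P_out = V_terminal * I = 3.4187 * 9.77 = 33.40 W

33.40 W


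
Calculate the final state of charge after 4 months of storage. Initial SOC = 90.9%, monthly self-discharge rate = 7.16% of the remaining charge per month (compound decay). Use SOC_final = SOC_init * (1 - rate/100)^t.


decay = (1 - 7.16/100)^4 = 0.74292
SOC_final = 90.9 * 0.74292 = 67.53%

67.53%


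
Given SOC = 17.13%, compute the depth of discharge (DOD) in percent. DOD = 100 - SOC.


DOD = 100 - SOC = 100 - 17.13 = 82.87%

82.87%


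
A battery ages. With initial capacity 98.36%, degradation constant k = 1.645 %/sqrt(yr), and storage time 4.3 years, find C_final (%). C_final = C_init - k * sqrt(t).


Step 1: sqrt(4.3 yr) = 2.0736
Step 2: drop = 1.645 * 2.0736 = 3.4111
Step 3: C_final = 98.36 - 3.4111 = 94.95%

94.95%


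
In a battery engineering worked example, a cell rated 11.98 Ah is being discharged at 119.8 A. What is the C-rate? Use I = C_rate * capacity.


C_rate = I / capacity = 119.8 / 11.98 = 10C

10C


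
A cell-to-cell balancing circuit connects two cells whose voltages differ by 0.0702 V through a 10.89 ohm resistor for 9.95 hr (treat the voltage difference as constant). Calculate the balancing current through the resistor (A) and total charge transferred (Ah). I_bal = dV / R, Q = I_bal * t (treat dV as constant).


First, Ohm's law: I_bal = 0.0702 V / 10.89 ohm = 0.0064463 A
Then Q = I * t = 0.0064463 A * 9.95 hr = 0.06414 Ah

I=0.0064463 A, Q=0.06414 Ah


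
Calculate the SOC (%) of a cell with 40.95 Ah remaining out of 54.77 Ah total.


SOC = (remaining / total) * 100 = (40.95 / 54.77) * 100 = 74.77%

74.77%


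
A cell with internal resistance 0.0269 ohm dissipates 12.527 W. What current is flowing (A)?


I = sqrt(Q / R) = sqrt(12.527 / 0.0269) = sqrt(465.69) = 21.58 A

21.58 A


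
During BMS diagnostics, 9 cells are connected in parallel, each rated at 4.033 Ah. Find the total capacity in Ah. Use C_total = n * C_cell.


C_total = 9 * 4.033 = 36.297 Ah

36.297 Ah


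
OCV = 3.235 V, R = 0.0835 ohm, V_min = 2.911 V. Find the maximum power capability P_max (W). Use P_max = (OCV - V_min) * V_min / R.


dV = OCV - V_min = 0.324 V (so I_max = dV / R)
P_max = dV * V_min / R = 0.324 * 2.911 / 0.0835 = 11.30 W

11.30 W


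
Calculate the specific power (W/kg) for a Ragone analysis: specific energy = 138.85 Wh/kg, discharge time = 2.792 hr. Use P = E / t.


Specific power = 138.85 Wh/kg / 2.792 hr = 49.73 W/kg

49.73 W/kg


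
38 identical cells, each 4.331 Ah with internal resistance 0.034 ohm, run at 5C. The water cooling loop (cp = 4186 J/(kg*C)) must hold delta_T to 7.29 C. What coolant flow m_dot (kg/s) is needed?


Step 1: I = 5 * 4.331 = 21.655 A
Step 2: Q_cell = I^2 * R = 21.655^2 * 0.034 = 15.944 W
Step 3: Q_total = 38 * 15.944 = 605.87 W
Step 4: m_dot = Q_total / (cp * dT) = 605.87 / (4186 * 7.29) = 0.01985 kg/s

0.01985 kg/s


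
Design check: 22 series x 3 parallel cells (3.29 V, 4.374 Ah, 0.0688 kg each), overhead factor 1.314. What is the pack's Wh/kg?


Step 1: V_pack = 22 * 3.29 = 72.38 V
Step 2: C_pack = 3 * 4.374 = 13.122 Ah
Step 3: E_pack = V_pack * C_pack = 72.38 * 13.122 = 949.77 Wh
Step 4: m_pack = 22 * 3 * 0.0688 * 1.314 = 5.9666 kg
Step 5: ED = E_pack / m_pack = 949.77 / 5.9666 = 159.2 Wh/kg

159.2 Wh/kg


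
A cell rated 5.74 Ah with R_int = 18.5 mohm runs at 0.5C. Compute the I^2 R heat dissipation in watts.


Convert: R = 18.5 mohm = 0.0185 ohm
Step 1: I = C_rate * capacity = 0.5 * 5.74 = 2.87 A
Step 2: Q = I^2 * R = 2.87^2 * 0.0185 = 8.2369 * 0.0185 = 0.1524 W

0.1524 W


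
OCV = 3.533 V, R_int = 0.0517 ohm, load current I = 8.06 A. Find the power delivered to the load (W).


Step 1: V_terminal = OCV - I*R = 3.533 - 8.06 * 0.0517 = 3.1163 V
Step 2: P_out = V_terminal * I = 3.1163 * 8.06 = 25.12 W

25.12 W


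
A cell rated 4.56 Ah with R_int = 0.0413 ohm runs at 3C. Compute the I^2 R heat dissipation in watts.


Step 1: I = C_rate * capacity = 3 * 4.56 = 13.68 A
Step 2: Q = I^2 * R = 13.68^2 * 0.0413 = 187.14 * 0.0413 = 7.729 W

7.729 W


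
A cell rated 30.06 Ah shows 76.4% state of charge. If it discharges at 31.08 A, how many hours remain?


Step 1: remaining = SOC/100 * C_total = 76.4/100 * 30.06 = 22.966 Ah
Step 2: t = remaining / I = 22.966 / 31.08 = 0.7389 hr

0.7389 hr


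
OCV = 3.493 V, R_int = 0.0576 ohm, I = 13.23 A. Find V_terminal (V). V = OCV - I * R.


IR drop = 13.23 * 0.0576 = 0.76205 V
V = 3.493 - 0.76205 = 2.731 V

2.731 V


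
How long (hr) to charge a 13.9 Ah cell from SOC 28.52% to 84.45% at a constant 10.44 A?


delta_Ah = 13.9 * (84.45 - 28.52) / 100 = 7.7743 Ah
t = delta_Ah / I = 7.7743 / 10.44 = 0.7447 hr

0.7447 hr


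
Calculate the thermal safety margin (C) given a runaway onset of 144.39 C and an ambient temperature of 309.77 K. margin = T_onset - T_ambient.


Convert: T_ambient = 309.77 K = 36.62 C
margin = 144.39 - 36.62 = 107.77 C

107.77 C


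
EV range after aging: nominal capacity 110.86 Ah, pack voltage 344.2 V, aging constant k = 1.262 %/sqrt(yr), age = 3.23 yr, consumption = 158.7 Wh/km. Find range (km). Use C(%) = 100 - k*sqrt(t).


Step 1: capacity retention = 100 - 1.262 * sqrt(3.23) = 100 - 1.262 * 1.7972 = 97.732%
Step 2: C_now = 110.86 * 97.732/100 = 108.35 Ah
Step 3: E_pack = V * C_now = 344.2 * 108.35 = 37294 Wh
Step 4: range = E_pack / consumption = 37294 / 158.7 = 235.0 km

235.0 km


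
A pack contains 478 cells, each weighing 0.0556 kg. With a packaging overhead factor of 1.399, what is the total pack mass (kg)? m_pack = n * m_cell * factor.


Cell mass sum = 478 * 0.0556 = 26.577 kg
With overhead 1.399: m_pack = 26.577 * 1.399 = 37.18 kg

37.18 kg


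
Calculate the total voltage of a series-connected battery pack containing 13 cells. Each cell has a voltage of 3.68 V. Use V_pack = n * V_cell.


With 13 cells in series at 3.68 V each, V_pack = 47.84 V

47.84 V


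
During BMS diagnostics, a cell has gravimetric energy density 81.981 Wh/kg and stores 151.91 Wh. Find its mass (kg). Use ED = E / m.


m = E / ED = 151.91 / 81.981 = 1.853 kg

1.853 kg


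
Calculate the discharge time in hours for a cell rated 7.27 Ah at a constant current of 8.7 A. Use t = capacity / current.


t = capacity / current = 7.27 / 8.7 = 0.8356 hr

0.8356 hr


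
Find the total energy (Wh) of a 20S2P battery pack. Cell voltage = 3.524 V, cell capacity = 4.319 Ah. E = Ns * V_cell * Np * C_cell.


V_pack = 20 * 3.524 = 70.48 V
C_pack = 2 * 4.319 = 8.638 Ah
E = V_pack * C_pack = 70.48 * 8.638 = 608.8 Wh

608.8 Wh


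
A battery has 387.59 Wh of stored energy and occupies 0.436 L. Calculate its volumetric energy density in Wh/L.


Volumetric ED = 387.59 Wh / 0.436 L = 889.0 Wh/L

889.0 Wh/L


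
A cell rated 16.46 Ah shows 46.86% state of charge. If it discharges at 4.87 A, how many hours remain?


Step 1: remaining = SOC/100 * C_total = 46.86/100 * 16.46 = 7.7132 Ah
Step 2: t = remaining / I = 7.7132 / 4.87 = 1.584 hr

1.584 hr


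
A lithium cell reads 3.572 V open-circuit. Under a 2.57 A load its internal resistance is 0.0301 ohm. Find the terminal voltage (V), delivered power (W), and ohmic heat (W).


Step 1: V_terminal = OCV - I*R = 3.572 - 2.57 * 0.0301 = 3.4946 V
Step 2: P_out = V_terminal * I = 3.4946 * 2.57 = 8.981 W
Step 3: Q = I^2 * R = 2.57^2 * 0.0301 = 0.1988 W

V=3.4946 V, P=8.981 W, Q=0.1988 W


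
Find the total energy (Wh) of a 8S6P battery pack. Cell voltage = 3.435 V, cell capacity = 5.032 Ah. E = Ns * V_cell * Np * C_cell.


V_pack = 8 * 3.435 = 27.48 V
C_pack = 6 * 5.032 = 30.192 Ah
E = V_pack * C_pack = 27.48 * 30.192 = 829.7 Wh

829.7 Wh


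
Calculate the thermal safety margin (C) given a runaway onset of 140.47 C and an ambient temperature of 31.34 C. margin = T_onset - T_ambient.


margin = T_onset - T_ambient = 140.47 - 31.34 = 109.13 C

109.13 C


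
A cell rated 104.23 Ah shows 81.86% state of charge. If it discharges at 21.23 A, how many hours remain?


Step 1: remaining = SOC/100 * C_total = 81.86/100 * 104.23 = 85.323 Ah
Step 2: t = remaining / I = 85.323 / 21.23 = 4.019 hr

4.019 hr


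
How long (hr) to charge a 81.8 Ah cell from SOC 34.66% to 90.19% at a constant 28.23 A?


Step 1: dSOC = 90.19% - 34.66% = 55.53%
Step 2: delta_Ah = 81.8 * 55.53 / 100 = 45.424 Ah
Step 3: t = 45.424 / 28.23 = 1.609 hr

1.609 hr


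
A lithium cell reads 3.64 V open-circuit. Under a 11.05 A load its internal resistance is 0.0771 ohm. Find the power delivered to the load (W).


Step 1: V_terminal = OCV - I*R = 3.64 - 11.05 * 0.0771 = 2.788 V
Step 2: P_out = V_terminal * I = 2.788 * 11.05 = 30.81 W

30.81 W


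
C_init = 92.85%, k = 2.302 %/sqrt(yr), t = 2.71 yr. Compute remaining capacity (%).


sqrt(t) = sqrt(2.71) = 1.6462
C_final = 92.85 - 2.302 * 1.6462 = 89.06%

89.06%


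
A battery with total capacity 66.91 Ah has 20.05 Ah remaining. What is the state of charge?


SOC% = 20.05 / 66.91 * 100 = 29.97%

29.97%


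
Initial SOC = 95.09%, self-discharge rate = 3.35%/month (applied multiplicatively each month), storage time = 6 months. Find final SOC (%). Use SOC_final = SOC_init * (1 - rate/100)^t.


Monthly retention factor = 1 - 3.35/100 = 0.9665
Over 6 months: factor^6 = 0.8151
SOC_final = 95.09 * 0.8151 = 77.51%

77.51%


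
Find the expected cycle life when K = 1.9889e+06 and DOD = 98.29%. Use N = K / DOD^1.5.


DOD^1.5 = 974.46
N = K / DOD^1.5 = 1.9889e+06 / 974.46 = 2041

2041 cycles


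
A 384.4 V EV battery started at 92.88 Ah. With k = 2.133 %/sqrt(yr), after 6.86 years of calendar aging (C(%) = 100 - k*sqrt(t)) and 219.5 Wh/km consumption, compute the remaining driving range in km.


Step 1: capacity retention = 100 - 2.133 * sqrt(6.86) = 100 - 2.133 * 2.6192 = 94.413%
Step 2: C_now = 92.88 * 94.413/100 = 87.691 Ah
Step 3: E_pack = V * C_now = 384.4 * 87.691 = 33708 Wh
Step 4: range = E_pack / consumption = 33708 / 219.5 = 153.6 km

153.6 km


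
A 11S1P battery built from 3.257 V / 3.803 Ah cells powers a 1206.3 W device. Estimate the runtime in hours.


Step 1: E_pack = Ns * V_cell * Np * C_cell = 11 * 3.257 * 1 * 3.803 = 136.25 Wh
Step 2: t = E_pack / P = 136.25 / 1206.3 = 0.1129 hr

0.1129 hr


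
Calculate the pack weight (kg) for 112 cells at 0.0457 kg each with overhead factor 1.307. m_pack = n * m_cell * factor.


Cell mass sum = 112 * 0.0457 = 5.1184 kg
With overhead 1.307: m_pack = 5.1184 * 1.307 = 6.690 kg

6.690 kg


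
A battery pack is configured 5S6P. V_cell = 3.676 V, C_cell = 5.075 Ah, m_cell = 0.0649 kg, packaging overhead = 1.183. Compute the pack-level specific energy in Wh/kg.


Step 1: V_pack = 5 * 3.676 = 18.38 V
Step 2: C_pack = 6 * 5.075 = 30.45 Ah
Step 3: E_pack = V_pack * C_pack = 18.38 * 30.45 = 559.67 Wh
Step 4: m_pack = 5 * 6 * 0.0649 * 1.183 = 2.3033 kg
Step 5: ED = E_pack / m_pack = 559.67 / 2.3033 = 243.0 Wh/kg

243.0 Wh/kg


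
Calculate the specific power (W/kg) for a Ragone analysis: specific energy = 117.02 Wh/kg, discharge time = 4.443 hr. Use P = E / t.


Specific power = 117.02 Wh/kg / 4.443 hr = 26.34 W/kg

26.34 W/kg


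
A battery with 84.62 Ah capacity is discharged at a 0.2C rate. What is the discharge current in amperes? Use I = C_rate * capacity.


At 0.2C: I = 0.2 * 84.62 Ah = 16.924 A

16.924 A


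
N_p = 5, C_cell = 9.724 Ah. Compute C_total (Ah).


Parallel capacities add: 5 * 9.724 Ah = 48.62 Ah

48.62 Ah


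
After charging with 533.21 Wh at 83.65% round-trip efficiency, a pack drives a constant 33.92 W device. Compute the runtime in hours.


Step 1: E_discharge = eta/100 * E_charge = 83.65/100 * 533.21 = 446.03 Wh
Step 2: t = E_discharge / P = 446.03 / 33.92 = 13.15 hr

13.15 hr


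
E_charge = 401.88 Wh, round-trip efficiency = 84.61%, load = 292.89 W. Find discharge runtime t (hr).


Step 1: E_discharge = eta/100 * E_charge = 84.61/100 * 401.88 = 340.03 Wh
Step 2: t = E_discharge / P = 340.03 / 292.89 = 1.161 hr

1.161 hr


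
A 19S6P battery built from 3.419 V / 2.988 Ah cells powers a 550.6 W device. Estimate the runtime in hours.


Step 1: E_pack = Ns * V_cell * Np * C_cell = 19 * 3.419 * 6 * 2.988 = 1164.6 Wh
Step 2: t = E_pack / P = 1164.6 / 550.6 = 2.115 hr

2.115 hr


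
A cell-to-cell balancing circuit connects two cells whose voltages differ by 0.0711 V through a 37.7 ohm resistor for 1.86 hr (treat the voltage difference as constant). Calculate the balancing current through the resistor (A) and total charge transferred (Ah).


First, Ohm's law: I_bal = 0.0711 V / 37.7 ohm = 0.0018859 A
Then Q = I * t = 0.0018859 A * 1.86 hr = 0.003508 Ah

I=0.0018859 A, Q=0.003508 Ah


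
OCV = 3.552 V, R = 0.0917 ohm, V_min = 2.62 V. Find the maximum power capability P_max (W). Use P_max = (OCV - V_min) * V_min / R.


P_max = (OCV - V_min) * V_min / R = (3.552 - 2.62) * 2.62 / 0.0917 = 0.932 * 2.62 / 0.0917 = 26.63 W

26.63 W


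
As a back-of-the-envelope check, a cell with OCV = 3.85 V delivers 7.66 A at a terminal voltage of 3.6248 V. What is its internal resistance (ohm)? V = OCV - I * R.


R = (OCV - V) / I = (3.85 - 3.6248) / 7.66 = 0.02940 ohm

0.02940 ohm


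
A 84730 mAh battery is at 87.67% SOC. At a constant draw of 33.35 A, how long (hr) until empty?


Convert: C_total = 84730 mAh = 84.73 Ah
Step 1: remaining = SOC/100 * C_total = 87.67/100 * 84.73 = 74.283 Ah
Step 2: t = remaining / I = 74.283 / 33.35 = 2.227 hr

2.227 hr


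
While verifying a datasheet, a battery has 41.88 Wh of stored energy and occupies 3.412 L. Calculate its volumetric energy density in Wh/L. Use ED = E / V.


Volumetric ED = 41.88 Wh / 3.412 L = 12.27 Wh/L

12.27 Wh/L


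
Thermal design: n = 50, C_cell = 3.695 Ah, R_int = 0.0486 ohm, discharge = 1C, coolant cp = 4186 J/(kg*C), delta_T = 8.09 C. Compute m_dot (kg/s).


Step 1: I = 1 * 3.695 = 3.695 A
Step 2: Q_cell = I^2 * R = 3.695^2 * 0.0486 = 0.66354 W
Step 3: Q_total = 50 * 0.66354 = 33.177 W
Step 4: m_dot = Q_total / (cp * dT) = 33.177 / (4186 * 8.09) = 9.797e-04 kg/s

9.797e-04 kg/s


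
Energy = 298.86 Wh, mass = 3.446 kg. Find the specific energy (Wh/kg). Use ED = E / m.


ED = E / m = 298.86 / 3.446 = 86.73 Wh/kg

86.73 Wh/kg


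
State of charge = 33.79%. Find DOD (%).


DOD = 100 - SOC = 100 - 33.79 = 66.21%

66.21%


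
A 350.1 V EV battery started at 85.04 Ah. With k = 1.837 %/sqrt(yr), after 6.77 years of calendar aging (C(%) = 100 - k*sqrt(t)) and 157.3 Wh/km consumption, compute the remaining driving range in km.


Step 1: capacity retention = 100 - 1.837 * sqrt(6.77) = 100 - 1.837 * 2.6019 = 95.22%
Step 2: C_now = 85.04 * 95.22/100 = 80.975 Ah
Step 3: E_pack = V * C_now = 350.1 * 80.975 = 28349 Wh
Step 4: range = E_pack / consumption = 28349 / 157.3 = 180.2 km

180.2 km


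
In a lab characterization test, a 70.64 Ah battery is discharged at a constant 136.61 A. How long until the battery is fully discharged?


Runtime = 70.64 Ah / 136.61 A = 0.5171 hr

0.5171 hr


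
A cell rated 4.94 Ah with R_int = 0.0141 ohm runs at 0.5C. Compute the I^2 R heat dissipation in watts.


Step 1: I = C_rate * capacity = 0.5 * 4.94 = 2.47 A
Step 2: Q = I^2 * R = 2.47^2 * 0.0141 = 6.1009 * 0.0141 = 0.08602 W

0.08602 W


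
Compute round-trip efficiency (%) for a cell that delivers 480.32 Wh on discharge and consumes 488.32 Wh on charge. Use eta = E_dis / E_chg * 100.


eta_e = E_dis / E_chg * 100 = 480.32 / 488.32 * 100 = 98.36%

98.36%


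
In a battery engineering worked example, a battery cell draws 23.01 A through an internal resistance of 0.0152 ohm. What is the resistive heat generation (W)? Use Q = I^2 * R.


I^2 = 529.46
Q = 529.46 * 0.0152 = 8.048 W

8.048 W


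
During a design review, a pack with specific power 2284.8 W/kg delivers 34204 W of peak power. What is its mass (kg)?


m = P / SP = 34204 / 2284.8 = 14.97 kg

14.97 kg


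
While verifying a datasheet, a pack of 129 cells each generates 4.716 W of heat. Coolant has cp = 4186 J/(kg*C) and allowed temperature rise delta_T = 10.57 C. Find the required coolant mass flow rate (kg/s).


Q_total = 129 * 4.716 = 608.36 W
m_dot = Q_total / (cp * dT) = 608.36 / (4186 * 10.57) = 0.01375 kg/s

0.01375 kg/s


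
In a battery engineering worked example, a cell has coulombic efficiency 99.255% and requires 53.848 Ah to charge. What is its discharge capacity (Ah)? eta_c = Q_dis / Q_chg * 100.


Q_dis = eta/100 * Q_chg = 99.255/100 * 53.848 = 53.45 Ah

53.45 Ah


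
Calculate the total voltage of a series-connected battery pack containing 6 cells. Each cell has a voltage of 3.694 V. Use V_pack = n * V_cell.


With 6 cells in series at 3.694 V each, V_pack = 22.164 V

22.164 V


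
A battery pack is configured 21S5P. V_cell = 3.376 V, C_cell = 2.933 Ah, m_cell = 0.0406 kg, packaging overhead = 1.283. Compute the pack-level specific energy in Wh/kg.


Step 1: V_pack = 21 * 3.376 = 70.896 V
Step 2: C_pack = 5 * 2.933 = 14.665 Ah
Step 3: E_pack = V_pack * C_pack = 70.896 * 14.665 = 1039.7 Wh
Step 4: m_pack = 21 * 5 * 0.0406 * 1.283 = 5.4694 kg
Step 5: ED = E_pack / m_pack = 1039.7 / 5.4694 = 190.1 Wh/kg

190.1 Wh/kg


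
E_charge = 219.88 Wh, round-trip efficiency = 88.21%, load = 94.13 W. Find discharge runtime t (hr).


Step 1: E_discharge = eta/100 * E_charge = 88.21/100 * 219.88 = 193.96 Wh
Step 2: t = E_discharge / P = 193.96 / 94.13 = 2.061 hr

2.061 hr


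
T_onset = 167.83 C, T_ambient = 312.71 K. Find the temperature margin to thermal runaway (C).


Convert: T_ambient = 312.71 K = 39.56 C
margin = 167.83 - 39.56 = 128.27 C

128.27 C


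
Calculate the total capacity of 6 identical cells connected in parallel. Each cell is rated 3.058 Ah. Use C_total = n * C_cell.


C_total = 6 * 3.058 = 18.348 Ah

18.348 Ah


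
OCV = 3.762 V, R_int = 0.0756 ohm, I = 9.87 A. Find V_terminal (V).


IR drop = 9.87 * 0.0756 = 0.74617 V
V = 3.762 - 0.74617 = 3.016 V

3.016 V


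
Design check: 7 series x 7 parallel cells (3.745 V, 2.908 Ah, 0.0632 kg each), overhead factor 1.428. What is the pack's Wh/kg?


Step 1: V_pack = 7 * 3.745 = 26.215 V
Step 2: C_pack = 7 * 2.908 = 20.356 Ah
Step 3: E_pack = V_pack * C_pack = 26.215 * 20.356 = 533.63 Wh
Step 4: m_pack = 7 * 7 * 0.0632 * 1.428 = 4.4222 kg
Step 5: ED = E_pack / m_pack = 533.63 / 4.4222 = 120.7 Wh/kg

120.7 Wh/kg


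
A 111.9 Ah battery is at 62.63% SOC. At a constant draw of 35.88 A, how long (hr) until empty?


Step 1: remaining = SOC/100 * C_total = 62.63/100 * 111.9 = 70.083 Ah
Step 2: t = remaining / I = 70.083 / 35.88 = 1.953 hr

1.953 hr


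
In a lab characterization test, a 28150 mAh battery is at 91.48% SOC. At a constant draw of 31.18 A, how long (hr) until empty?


Convert: C_total = 28150 mAh = 28.15 Ah
Step 1: remaining = SOC/100 * C_total = 91.48/100 * 28.15 = 25.752 Ah
Step 2: t = remaining / I = 25.752 / 31.18 = 0.8259 hr

0.8259 hr


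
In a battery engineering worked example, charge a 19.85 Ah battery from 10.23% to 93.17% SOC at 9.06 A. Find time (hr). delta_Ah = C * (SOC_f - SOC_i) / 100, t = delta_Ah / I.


Step 1: dSOC = 93.17% - 10.23% = 82.94%
Step 2: delta_Ah = 19.85 * 82.94 / 100 = 16.464 Ah
Step 3: t = 16.464 / 9.06 = 1.817 hr

1.817 hr


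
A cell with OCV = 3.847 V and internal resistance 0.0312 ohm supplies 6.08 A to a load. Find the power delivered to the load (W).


Step 1: V_terminal = OCV - I*R = 3.847 - 6.08 * 0.0312 = 3.6573 V
Step 2: P_out = V_terminal * I = 3.6573 * 6.08 = 22.24 W

22.24 W


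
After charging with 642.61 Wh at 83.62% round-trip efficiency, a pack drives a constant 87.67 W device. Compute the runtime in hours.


Step 1: E_discharge = eta/100 * E_charge = 83.62/100 * 642.61 = 537.35 Wh
Step 2: t = E_discharge / P = 537.35 / 87.67 = 6.129 hr

6.129 hr


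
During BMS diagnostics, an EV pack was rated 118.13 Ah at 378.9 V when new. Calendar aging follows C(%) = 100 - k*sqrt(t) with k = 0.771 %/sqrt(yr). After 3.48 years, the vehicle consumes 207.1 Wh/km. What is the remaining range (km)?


Step 1: capacity retention = 100 - 0.771 * sqrt(3.48) = 100 - 0.771 * 1.8655 = 98.562%
Step 2: C_now = 118.13 * 98.562/100 = 116.43 Ah
Step 3: E_pack = V * C_now = 378.9 * 116.43 = 44115 Wh
Step 4: range = E_pack / consumption = 44115 / 207.1 = 213.0 km

213.0 km


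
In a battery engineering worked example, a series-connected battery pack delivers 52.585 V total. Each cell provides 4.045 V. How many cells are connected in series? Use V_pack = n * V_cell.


n = V_pack / V_cell = 52.585 / 4.045 = 13

13


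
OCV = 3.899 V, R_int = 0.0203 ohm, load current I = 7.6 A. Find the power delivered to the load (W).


Step 1: V_terminal = OCV - I*R = 3.899 - 7.6 * 0.0203 = 3.7447 V
Step 2: P_out = V_terminal * I = 3.7447 * 7.6 = 28.46 W

28.46 W


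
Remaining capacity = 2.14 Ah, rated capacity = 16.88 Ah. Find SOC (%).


SOC% = 2.14 / 16.88 * 100 = 12.68%

12.68%


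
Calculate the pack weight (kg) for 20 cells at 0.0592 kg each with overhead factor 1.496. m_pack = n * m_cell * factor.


m_pack = n * m_cell * overhead = 20 * 0.0592 * 1.496 = 1.771 kg

1.771 kg


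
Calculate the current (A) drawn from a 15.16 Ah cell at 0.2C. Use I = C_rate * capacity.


At 0.2C: I = 0.2 * 15.16 Ah = 3.032 A

3.032 A


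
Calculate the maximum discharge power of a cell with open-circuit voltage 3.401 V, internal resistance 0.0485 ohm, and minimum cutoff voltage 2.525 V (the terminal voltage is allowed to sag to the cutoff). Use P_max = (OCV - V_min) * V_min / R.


P_max = (OCV - V_min) * V_min / R = (3.401 - 2.525) * 2.525 / 0.0485 = 0.876 * 2.525 / 0.0485 = 45.61 W

45.61 W


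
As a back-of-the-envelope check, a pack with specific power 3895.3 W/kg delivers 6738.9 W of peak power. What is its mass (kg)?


m = P / SP = 6738.9 / 3895.3 = 1.730 kg

1.730 kg


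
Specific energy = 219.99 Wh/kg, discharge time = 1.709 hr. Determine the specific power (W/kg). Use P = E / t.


Specific power = 219.99 Wh/kg / 1.709 hr = 128.7 W/kg

128.7 W/kg


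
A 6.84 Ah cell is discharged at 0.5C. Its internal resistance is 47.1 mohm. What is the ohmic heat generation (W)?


Convert: R = 47.1 mohm = 0.0471 ohm
Step 1: I = C_rate * capacity = 0.5 * 6.84 = 3.42 A
Step 2: Q = I^2 * R = 3.42^2 * 0.0471 = 11.696 * 0.0471 = 0.5509 W

0.5509 W


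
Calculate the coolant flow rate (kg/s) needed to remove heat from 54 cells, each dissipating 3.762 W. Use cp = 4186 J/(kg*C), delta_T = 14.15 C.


Step 1: Total heat Q = 54 * 3.762 W = 203.15 W
Step 2: denom = cp * dT = 4186 * 14.15 = 59232
Step 3: m_dot = 203.15 / 59232 = 0.003430 kg/s

0.003430 kg/s


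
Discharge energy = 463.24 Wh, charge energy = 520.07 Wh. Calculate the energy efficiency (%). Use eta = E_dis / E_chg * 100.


eta_e = E_dis / E_chg * 100 = 463.24 / 520.07 * 100 = 89.07%

89.07%


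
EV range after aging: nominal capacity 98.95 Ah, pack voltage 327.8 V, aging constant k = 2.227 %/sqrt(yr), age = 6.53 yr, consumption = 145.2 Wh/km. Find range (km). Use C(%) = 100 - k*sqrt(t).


Step 1: capacity retention = 100 - 2.227 * sqrt(6.53) = 100 - 2.227 * 2.5554 = 94.309%
Step 2: C_now = 98.95 * 94.309/100 = 93.319 Ah
Step 3: E_pack = V * C_now = 327.8 * 93.319 = 30590 Wh
Step 4: range = E_pack / consumption = 30590 / 145.2 = 210.7 km

210.7 km


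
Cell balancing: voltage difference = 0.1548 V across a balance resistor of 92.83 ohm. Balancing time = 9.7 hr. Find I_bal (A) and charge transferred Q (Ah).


I_bal = dV / R = 0.1548 / 92.83 = 0.0016676 A
Q = I_bal * t = 0.0016676 * 9.7 = 0.01618 Ah

I=0.0016676 A, Q=0.01618 Ah


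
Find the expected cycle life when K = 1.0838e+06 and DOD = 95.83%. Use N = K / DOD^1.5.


DOD^1.5 = 938.11
N = K / DOD^1.5 = 1.0838e+06 / 938.11 = 1155

1155 cycles


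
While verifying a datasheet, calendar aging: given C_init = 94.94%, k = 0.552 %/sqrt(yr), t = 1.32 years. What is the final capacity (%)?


sqrt(t) = sqrt(1.32) = 1.1489
C_final = 94.94 - 0.552 * 1.1489 = 94.31%

94.31%


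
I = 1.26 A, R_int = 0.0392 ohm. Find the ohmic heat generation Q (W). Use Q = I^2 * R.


Q = I^2 * R = 1.26^2 * 0.0392 = 0.06223 W

0.06223 W


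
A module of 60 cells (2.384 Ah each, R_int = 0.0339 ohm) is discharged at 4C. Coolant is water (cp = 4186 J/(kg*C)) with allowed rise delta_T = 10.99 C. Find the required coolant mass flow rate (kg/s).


Step 1: I = 4 * 2.384 = 9.536 A
Step 2: Q_cell = I^2 * R = 9.536^2 * 0.0339 = 3.0827 W
Step 3: Q_total = 60 * 3.0827 = 184.96 W
Step 4: m_dot = Q_total / (cp * dT) = 184.96 / (4186 * 10.99) = 0.004021 kg/s

0.004021 kg/s


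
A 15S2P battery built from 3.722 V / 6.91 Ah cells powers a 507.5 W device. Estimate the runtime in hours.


Step 1: E_pack = Ns * V_cell * Np * C_cell = 15 * 3.722 * 2 * 6.91 = 771.57 Wh
Step 2: t = E_pack / P = 771.57 / 507.5 = 1.520 hr

1.520 hr


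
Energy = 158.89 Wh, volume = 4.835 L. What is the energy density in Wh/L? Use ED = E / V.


Volumetric ED = 158.89 Wh / 4.835 L = 32.86 Wh/L

32.86 Wh/L


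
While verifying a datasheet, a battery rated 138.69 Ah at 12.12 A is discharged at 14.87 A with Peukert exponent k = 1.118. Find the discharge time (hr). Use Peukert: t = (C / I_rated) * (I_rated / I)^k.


Step 1: t_rated = C / I_rated = 138.69 / 12.12 = 11.443 hr
Step 2: ratio = 12.12 / 14.87 = 0.81506
Step 3: ratio^k = 0.81506^1.118 = 0.79563
Step 4: t = t_rated * ratio^k = 11.443 * 0.79563 = 9.104 hr

9.104 hr


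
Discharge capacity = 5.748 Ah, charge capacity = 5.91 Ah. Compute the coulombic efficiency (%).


eta_c = Q_dis / Q_chg * 100 = 5.748 / 5.91 * 100 = 97.26%

97.26%


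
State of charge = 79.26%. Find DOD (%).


Complement of SOC: DOD = 100% - 79.26% = 20.74%

20.74%


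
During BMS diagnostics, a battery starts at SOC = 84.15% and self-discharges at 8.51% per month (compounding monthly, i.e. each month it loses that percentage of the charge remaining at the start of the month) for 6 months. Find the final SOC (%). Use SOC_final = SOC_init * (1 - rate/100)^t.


decay = (1 - 8.51/100)^6 = 0.58646
SOC_final = 84.15 * 0.58646 = 49.35%

49.35%


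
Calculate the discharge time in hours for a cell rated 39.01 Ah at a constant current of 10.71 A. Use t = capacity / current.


t = capacity / current = 39.01 / 10.71 = 3.642 hr

3.642 hr


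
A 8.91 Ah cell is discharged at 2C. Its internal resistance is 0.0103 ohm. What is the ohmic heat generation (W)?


Step 1: I = C_rate * capacity = 2 * 8.91 = 17.82 A
Step 2: Q = I^2 * R = 17.82^2 * 0.0103 = 317.55 * 0.0103 = 3.271 W

3.271 W


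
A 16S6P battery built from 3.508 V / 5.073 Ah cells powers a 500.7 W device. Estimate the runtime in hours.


Step 1: E_pack = Ns * V_cell * Np * C_cell = 16 * 3.508 * 6 * 5.073 = 1708.4 Wh
Step 2: t = E_pack / P = 1708.4 / 500.7 = 3.412 hr

3.412 hr


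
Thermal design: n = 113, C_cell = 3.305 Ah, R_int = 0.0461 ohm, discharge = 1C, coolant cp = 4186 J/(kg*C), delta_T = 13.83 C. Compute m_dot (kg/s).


Step 1: I = 1 * 3.305 = 3.305 A
Step 2: Q_cell = I^2 * R = 3.305^2 * 0.0461 = 0.50355 W
Step 3: Q_total = 113 * 0.50355 = 56.901 W
Step 4: m_dot = Q_total / (cp * dT) = 56.901 / (4186 * 13.83) = 9.829e-04 kg/s

9.829e-04 kg/s


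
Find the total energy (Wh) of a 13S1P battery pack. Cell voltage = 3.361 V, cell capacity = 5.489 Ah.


E = Ns * Vcell * Np * Ccell = 13 * 3.361 * 1 * 5.489 = 239.8 Wh

239.8 Wh


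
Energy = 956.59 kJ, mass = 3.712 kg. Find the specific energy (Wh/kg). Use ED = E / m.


Convert: E = 956.59 kJ = 265.72 Wh
ED = E / m = 265.72 / 3.712 = 71.58 Wh/kg

71.58 Wh/kg


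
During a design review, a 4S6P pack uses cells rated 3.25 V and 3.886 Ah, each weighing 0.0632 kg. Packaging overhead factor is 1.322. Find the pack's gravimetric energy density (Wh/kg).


Step 1: V_pack = 4 * 3.25 = 13 V
Step 2: C_pack = 6 * 3.886 = 23.316 Ah
Step 3: E_pack = V_pack * C_pack = 13 * 23.316 = 303.11 Wh
Step 4: m_pack = 4 * 6 * 0.0632 * 1.322 = 2.0052 kg
Step 5: ED = E_pack / m_pack = 303.11 / 2.0052 = 151.2 Wh/kg

151.2 Wh/kg


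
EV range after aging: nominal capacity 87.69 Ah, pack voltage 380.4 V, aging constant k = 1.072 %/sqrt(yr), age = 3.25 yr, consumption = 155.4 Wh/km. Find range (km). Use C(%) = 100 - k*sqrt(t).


Step 1: capacity retention = 100 - 1.072 * sqrt(3.25) = 100 - 1.072 * 1.8028 = 98.067%
Step 2: C_now = 87.69 * 98.067/100 = 85.995 Ah
Step 3: E_pack = V * C_now = 380.4 * 85.995 = 32712 Wh
Step 4: range = E_pack / consumption = 32712 / 155.4 = 210.5 km

210.5 km


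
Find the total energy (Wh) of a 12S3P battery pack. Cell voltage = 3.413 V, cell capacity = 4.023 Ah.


E = Ns * Vcell * Np * Ccell = 12 * 3.413 * 3 * 4.023 = 494.3 Wh

494.3 Wh


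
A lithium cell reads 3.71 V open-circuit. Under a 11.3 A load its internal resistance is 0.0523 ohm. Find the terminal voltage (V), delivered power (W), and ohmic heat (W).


Step 1: V_terminal = OCV - I*R = 3.71 - 11.3 * 0.0523 = 3.119 V
Step 2: P_out = V_terminal * I = 3.119 * 11.3 = 35.24 W
Step 3: Q = I^2 * R = 11.3^2 * 0.0523 = 6.678 W

V=3.119 V, P=35.24 W, Q=6.678 W


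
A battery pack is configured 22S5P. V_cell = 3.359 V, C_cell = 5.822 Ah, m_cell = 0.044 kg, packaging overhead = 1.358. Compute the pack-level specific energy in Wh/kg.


Step 1: V_pack = 22 * 3.359 = 73.898 V
Step 2: C_pack = 5 * 5.822 = 29.11 Ah
Step 3: E_pack = V_pack * C_pack = 73.898 * 29.11 = 2151.2 Wh
Step 4: m_pack = 22 * 5 * 0.044 * 1.358 = 6.5727 kg
Step 5: ED = E_pack / m_pack = 2151.2 / 6.5727 = 327.3 Wh/kg

327.3 Wh/kg


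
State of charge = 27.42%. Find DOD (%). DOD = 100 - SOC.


DOD = 100 - SOC = 100 - 27.42 = 72.58%

72.58%
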